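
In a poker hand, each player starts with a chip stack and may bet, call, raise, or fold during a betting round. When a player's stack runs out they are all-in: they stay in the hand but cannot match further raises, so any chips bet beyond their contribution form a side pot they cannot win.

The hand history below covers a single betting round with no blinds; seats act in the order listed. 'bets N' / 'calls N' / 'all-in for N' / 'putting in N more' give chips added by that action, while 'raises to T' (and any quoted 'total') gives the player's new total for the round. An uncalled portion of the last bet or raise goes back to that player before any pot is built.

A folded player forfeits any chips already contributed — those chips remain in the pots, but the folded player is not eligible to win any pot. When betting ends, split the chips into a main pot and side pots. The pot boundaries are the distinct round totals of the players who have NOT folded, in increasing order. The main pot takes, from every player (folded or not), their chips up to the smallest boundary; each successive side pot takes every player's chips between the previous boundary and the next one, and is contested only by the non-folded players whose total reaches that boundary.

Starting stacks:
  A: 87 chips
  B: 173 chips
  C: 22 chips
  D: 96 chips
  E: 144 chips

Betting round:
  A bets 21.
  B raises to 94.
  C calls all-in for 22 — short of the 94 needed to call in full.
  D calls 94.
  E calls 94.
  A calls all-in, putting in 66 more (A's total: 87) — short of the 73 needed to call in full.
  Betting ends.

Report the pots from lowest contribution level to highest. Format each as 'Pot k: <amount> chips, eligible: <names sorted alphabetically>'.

Contributions: A=87, B=94, C=22, D=94, E=94
Pot levels (distinct totals of non-folded players): 22, 87, 94
Layer 1-22: 22 each from A, B, C, D, E = 22*5 = 110 chips; eligible A, B, C, D, E
Layer 23-87: 65 each from A, B, D, E = 65*4 = 260 chips; eligible A, B, D, E
Layer 88-94: 7 each from B, D, E = 7*3 = 21 chips; eligible B, D, E

Pot 1: 110 chips, eligible: A, B, C, D, E
Pot 2: 260 chips, eligible: A, B, D, E
Pot 3: 21 chips, eligible: B, D, E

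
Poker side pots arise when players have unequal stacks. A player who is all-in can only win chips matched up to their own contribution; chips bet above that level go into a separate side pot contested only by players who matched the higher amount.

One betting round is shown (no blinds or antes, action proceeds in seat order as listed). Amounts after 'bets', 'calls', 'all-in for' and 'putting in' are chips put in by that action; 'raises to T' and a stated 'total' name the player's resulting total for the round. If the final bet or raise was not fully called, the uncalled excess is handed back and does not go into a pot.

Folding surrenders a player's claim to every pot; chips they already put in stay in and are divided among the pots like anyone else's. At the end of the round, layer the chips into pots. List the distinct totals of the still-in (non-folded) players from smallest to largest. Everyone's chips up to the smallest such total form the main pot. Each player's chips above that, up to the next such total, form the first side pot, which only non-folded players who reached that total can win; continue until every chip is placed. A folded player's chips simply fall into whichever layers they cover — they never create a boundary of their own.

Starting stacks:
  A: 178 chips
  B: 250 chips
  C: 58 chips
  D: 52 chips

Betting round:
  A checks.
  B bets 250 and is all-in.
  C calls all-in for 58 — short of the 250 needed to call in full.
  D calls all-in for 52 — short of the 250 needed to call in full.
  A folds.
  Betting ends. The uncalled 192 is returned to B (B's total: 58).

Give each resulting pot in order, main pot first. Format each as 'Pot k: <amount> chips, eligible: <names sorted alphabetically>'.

Contributions (after 192 returned to B): B=58, C=58, D=52
Folded: A
Pot levels (distinct totals of non-folded players): 52, 58
Layer 1-52: 52 each from B, C, D = 52*3 = 156 chips; eligible B, C, D
Layer 53-58: 6 each from B, C = 6*2 = 12 chips; eligible B, C

Pot 1: 156 chips, eligible: B, C, D
Pot 2: 12 chips, eligible: B, C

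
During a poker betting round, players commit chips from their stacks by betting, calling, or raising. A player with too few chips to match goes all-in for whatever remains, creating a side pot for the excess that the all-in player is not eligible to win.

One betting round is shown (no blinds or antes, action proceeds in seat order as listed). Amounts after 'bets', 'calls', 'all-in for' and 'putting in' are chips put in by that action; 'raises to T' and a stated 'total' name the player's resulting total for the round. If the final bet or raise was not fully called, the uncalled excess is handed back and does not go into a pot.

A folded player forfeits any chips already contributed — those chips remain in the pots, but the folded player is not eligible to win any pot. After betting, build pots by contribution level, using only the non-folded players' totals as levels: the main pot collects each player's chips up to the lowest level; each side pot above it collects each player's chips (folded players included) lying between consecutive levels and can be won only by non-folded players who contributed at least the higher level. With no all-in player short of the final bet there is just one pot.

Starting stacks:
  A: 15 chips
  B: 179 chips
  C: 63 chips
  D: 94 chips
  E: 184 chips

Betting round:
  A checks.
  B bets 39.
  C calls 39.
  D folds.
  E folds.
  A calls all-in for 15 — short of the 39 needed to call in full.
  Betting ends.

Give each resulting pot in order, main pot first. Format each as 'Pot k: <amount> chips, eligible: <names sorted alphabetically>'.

Contributions: A=15, B=39, C=39
Folded: D, E
Pot levels (distinct totals of non-folded players): 15, 39
Layer 1-15: 15 each from A, B, C = 15*3 = 45 chips; eligible A, B, C
Layer 16-39: 24 each from B, C = 24*2 = 48 chips; eligible B, C

Pot 1: 45 chips, eligible: A, B, C
Pot 2: 48 chips, eligible: B, C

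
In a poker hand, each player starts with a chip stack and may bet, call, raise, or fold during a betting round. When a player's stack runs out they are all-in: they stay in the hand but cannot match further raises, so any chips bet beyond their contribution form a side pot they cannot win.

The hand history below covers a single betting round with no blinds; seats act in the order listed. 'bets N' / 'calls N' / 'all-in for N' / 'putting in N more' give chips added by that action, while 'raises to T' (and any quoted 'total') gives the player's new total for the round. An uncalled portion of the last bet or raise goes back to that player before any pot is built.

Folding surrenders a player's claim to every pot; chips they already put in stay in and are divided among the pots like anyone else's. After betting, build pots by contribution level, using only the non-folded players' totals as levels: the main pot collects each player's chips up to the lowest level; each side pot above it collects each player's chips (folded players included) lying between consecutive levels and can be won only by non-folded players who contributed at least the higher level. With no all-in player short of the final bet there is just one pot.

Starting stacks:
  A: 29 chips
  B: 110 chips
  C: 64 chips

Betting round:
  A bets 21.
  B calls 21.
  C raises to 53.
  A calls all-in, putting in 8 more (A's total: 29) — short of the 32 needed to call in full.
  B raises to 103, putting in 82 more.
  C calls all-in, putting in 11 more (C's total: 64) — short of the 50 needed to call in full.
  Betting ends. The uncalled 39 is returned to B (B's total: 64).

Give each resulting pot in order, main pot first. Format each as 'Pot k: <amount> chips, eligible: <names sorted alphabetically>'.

Contributions (after 39 returned to B): A=29, B=64, C=64
Pot levels (distinct totals of non-folded players): 29, 64
Layer 1-29: 29 each from A, B, C = 29*3 = 87 chips; eligible A, B, C
Layer 30-64: 35 each from B, C = 35*2 = 70 chips; eligible B, C

Pot 1: 87 chips, eligible: A, B, C
Pot 2: 70 chips, eligible: B, C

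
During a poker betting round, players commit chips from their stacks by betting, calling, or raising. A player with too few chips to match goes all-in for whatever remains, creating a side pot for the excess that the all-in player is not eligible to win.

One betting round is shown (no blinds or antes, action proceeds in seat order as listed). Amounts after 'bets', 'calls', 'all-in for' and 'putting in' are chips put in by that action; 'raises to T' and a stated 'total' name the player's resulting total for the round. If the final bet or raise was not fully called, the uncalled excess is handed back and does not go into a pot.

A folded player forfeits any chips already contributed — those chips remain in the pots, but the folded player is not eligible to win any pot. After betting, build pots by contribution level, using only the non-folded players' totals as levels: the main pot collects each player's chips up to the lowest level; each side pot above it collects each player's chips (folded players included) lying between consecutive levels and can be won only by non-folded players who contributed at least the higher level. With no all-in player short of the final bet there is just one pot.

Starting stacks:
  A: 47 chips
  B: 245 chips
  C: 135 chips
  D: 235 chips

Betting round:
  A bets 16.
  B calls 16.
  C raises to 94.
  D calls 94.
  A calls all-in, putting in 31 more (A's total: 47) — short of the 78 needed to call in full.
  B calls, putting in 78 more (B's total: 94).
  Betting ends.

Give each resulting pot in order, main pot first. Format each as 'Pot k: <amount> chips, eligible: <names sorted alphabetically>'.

Contributions: A=47, B=94, C=94, D=94
Pot levels (distinct totals of non-folded players): 47, 94
Layer 1-47: 47 each from A, B, C, D = 47*4 = 188 chips; eligible A, B, C, D
Layer 48-94: 47 each from B, C, D = 47*3 = 141 chips; eligible B, C, D

Pot 1: 188 chips, eligible: A, B, C, D
Pot 2: 141 chips, eligible: B, C, D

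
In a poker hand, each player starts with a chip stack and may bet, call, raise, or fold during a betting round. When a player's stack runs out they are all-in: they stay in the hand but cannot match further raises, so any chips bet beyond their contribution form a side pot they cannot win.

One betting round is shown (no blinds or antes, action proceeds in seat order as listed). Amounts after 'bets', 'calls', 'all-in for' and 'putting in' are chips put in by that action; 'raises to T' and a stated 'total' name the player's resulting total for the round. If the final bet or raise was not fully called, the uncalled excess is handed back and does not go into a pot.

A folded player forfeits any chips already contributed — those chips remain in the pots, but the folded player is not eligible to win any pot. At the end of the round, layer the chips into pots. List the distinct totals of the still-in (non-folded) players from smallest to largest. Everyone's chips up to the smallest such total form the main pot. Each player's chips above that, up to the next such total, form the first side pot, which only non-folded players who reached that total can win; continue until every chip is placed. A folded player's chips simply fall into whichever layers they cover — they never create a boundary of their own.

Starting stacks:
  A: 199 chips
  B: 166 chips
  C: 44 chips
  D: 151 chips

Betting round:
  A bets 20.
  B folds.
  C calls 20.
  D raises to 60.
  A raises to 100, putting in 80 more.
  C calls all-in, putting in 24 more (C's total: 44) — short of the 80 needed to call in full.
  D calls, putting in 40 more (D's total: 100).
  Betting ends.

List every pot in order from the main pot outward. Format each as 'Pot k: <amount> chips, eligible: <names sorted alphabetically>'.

Contributions: A=100, C=44, D=100
Folded: B
Pot levels (distinct totals of non-folded players): 44, 100
Layer 1-44: 44 each from A, C, D = 44*3 = 132 chips; eligible A, C, D
Layer 45-100: 56 each from A, D = 56*2 = 112 chips; eligible A, D

Pot 1: 132 chips, eligible: A, C, D
Pot 2: 112 chips, eligible: A, D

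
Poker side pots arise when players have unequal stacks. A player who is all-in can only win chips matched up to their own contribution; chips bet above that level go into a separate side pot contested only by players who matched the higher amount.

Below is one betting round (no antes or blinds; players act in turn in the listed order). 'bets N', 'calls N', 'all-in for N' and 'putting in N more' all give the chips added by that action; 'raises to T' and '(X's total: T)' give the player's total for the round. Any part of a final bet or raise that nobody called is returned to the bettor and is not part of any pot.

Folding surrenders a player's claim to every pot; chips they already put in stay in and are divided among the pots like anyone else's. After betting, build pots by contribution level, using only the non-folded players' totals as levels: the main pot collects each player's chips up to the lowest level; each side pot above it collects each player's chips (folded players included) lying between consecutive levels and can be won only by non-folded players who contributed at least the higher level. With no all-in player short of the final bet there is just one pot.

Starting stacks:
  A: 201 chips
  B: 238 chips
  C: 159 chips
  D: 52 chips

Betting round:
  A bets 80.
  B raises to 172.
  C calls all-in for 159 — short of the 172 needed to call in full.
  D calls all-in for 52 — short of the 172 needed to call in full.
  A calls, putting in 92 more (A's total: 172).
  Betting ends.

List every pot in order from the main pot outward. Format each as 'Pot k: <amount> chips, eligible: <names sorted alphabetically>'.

Contributions: A=172, B=172, C=159, D=52
Pot levels (distinct totals of non-folded players): 52, 159, 172
Layer 1-52: 52 each from A, B, C, D = 52*4 = 208 chips; eligible A, B, C, D
Layer 53-159: 107 each from A, B, C = 107*3 = 321 chips; eligible A, B, C
Layer 160-172: 13 each from A, B = 13*2 = 26 chips; eligible A, B

Pot 1: 208 chips, eligible: A, B, C, D
Pot 2: 321 chips, eligible: A, B, C
Pot 3: 26 chips, eligible: A, B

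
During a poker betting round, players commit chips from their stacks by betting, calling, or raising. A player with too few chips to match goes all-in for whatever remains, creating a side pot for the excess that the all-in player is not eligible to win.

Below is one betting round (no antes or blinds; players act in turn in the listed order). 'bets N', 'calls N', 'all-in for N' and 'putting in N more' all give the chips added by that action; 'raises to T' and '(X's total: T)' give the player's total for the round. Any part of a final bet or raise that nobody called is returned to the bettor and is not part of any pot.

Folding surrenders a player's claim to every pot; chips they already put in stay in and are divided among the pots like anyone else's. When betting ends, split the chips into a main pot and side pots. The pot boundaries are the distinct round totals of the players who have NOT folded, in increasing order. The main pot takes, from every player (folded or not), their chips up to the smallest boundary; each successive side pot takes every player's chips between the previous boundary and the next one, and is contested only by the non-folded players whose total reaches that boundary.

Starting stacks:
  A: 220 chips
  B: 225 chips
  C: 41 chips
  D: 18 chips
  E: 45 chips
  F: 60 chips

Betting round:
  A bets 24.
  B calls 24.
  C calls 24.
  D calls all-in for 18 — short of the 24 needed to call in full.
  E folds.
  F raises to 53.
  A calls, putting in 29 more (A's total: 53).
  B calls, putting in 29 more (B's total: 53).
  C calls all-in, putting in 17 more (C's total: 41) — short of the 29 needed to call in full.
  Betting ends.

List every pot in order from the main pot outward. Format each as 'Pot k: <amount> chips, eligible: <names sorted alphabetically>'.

Pot 1: 90 chips, eligible: A, B, C, D, F
Pot 2: 92 chips, eligible: A, B, C, F
Pot 3: 36 chips, eligible: A, B, F

Derivation:
Contributions: A=53, B=53, C=41, D=18, F=53
Folded: E
Pot levels (distinct totals of non-folded players): 18, 41, 53
Layer 1-18: 18 each from A, B, C, D, F = 18*5 = 90 chips; eligible A, B, C, D, F
Layer 19-41: 23 each from A, B, C, F = 23*4 = 92 chips; eligible A, B, C, F
Layer 42-53: 12 each from A, B, F = 12*3 = 36 chips; eligible A, B, F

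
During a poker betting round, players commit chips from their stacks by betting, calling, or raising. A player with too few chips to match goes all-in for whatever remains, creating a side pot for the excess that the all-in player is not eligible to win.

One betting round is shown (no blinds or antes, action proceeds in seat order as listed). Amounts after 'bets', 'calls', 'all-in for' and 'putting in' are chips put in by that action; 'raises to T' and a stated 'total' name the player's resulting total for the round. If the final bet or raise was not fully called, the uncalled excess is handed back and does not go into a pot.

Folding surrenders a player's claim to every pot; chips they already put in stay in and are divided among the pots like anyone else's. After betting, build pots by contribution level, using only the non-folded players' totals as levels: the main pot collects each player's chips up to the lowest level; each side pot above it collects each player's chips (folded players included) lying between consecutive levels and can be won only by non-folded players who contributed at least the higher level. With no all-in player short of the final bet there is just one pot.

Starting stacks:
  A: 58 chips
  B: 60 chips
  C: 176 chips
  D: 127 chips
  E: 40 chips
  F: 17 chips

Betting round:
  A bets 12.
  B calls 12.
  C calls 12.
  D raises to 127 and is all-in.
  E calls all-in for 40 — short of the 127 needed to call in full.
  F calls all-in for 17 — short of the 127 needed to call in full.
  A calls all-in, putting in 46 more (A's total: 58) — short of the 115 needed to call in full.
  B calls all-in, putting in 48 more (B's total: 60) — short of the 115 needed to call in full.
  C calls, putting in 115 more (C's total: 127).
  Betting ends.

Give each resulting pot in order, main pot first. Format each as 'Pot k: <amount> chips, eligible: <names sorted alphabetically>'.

Contributions: A=58, B=60, C=127, D=127, E=40, F=17
Pot levels (distinct totals of non-folded players): 17, 40, 58, 60, 127
Layer 1-17: 17 each from A, B, C, D, E, F = 17*6 = 102 chips; eligible A, B, C, D, E, F
Layer 18-40: 23 each from A, B, C, D, E = 23*5 = 115 chips; eligible A, B, C, D, E
Layer 41-58: 18 each from A, B, C, D = 18*4 = 72 chips; eligible A, B, C, D
Layer 59-60: 2 each from B, C, D = 2*3 = 6 chips; eligible B, C, D
Layer 61-127: 67 each from C, D = 67*2 = 134 chips; eligible C, D

Pot 1: 102 chips, eligible: A, B, C, D, E, F
Pot 2: 115 chips, eligible: A, B, C, D, E
Pot 3: 72 chips, eligible: A, B, C, D
Pot 4: 6 chips, eligible: B, C, D
Pot 5: 134 chips, eligible: C, D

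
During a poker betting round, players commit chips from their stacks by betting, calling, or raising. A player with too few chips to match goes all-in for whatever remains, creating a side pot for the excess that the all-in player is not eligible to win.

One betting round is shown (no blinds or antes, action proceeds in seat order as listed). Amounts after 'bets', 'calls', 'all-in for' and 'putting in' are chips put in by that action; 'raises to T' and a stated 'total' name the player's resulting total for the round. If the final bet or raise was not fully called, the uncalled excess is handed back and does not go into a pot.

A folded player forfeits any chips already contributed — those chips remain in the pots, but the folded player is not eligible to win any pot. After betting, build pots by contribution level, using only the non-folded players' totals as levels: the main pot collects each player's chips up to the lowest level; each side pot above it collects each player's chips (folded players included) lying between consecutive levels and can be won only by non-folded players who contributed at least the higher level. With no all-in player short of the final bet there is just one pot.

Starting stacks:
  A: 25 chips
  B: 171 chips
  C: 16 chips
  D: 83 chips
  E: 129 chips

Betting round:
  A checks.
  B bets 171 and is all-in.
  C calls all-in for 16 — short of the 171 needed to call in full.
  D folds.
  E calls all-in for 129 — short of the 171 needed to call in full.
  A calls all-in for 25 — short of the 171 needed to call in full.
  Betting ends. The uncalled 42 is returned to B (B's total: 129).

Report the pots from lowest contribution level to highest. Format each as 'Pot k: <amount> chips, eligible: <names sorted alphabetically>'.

Contributions (after 42 returned to B): A=25, B=129, C=16, E=129
Folded: D
Pot levels (distinct totals of non-folded players): 16, 25, 129
Layer 1-16: 16 each from A, B, C, E = 16*4 = 64 chips; eligible A, B, C, E
Layer 17-25: 9 each from A, B, E = 9*3 = 27 chips; eligible A, B, E
Layer 26-129: 104 each from B, E = 104*2 = 208 chips; eligible B, E

Pot 1: 64 chips, eligible: A, B, C, E
Pot 2: 27 chips, eligible: A, B, E
Pot 3: 208 chips, eligible: B, E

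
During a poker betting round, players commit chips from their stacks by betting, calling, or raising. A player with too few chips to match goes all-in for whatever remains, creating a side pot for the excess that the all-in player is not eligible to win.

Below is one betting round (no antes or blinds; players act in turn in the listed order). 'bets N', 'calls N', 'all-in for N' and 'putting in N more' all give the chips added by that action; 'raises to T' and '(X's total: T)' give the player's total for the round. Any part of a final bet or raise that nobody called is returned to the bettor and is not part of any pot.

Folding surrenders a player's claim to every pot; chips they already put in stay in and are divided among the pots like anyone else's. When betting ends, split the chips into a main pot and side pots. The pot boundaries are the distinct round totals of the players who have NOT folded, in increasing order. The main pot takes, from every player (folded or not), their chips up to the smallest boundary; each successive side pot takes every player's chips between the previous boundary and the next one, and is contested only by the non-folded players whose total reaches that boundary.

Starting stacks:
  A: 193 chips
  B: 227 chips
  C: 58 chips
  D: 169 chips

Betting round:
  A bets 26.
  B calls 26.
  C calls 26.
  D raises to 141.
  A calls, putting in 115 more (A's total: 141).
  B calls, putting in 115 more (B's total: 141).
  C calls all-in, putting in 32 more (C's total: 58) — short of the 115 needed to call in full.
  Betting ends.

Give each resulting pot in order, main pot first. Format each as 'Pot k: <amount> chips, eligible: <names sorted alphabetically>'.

Pot 1: 232 chips, eligible: A, B, C, D
Pot 2: 249 chips, eligible: A, B, D

Derivation:
Contributions: A=141, B=141, C=58, D=141
Pot levels (distinct totals of non-folded players): 58, 141
Layer 1-58: 58 each from A, B, C, D = 58*4 = 232 chips; eligible A, B, C, D
Layer 59-141: 83 each from A, B, D = 83*3 = 249 chips; eligible A, B, D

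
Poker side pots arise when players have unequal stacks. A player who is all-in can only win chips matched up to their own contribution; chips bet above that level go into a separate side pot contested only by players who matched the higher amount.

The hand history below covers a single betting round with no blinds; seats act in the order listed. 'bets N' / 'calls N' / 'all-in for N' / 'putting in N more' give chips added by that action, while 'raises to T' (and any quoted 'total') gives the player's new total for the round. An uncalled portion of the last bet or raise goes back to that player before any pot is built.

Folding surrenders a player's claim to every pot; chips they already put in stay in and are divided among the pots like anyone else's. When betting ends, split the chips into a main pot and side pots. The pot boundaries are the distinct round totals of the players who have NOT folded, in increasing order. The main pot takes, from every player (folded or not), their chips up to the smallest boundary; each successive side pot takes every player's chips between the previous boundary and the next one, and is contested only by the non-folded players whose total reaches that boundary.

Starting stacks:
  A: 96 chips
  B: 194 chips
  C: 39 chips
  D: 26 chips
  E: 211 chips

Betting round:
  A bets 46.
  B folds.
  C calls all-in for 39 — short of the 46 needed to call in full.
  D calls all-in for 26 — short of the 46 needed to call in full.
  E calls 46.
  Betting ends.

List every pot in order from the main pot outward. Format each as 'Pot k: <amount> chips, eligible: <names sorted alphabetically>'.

Pot 1: 104 chips, eligible: A, C, D, E
Pot 2: 39 chips, eligible: A, C, E
Pot 3: 14 chips, eligible: A, E

Derivation:
Contributions: A=46, C=39, D=26, E=46
Folded: B
Pot levels (distinct totals of non-folded players): 26, 39, 46
Layer 1-26: 26 each from A, C, D, E = 26*4 = 104 chips; eligible A, C, D, E
Layer 27-39: 13 each from A, C, E = 13*3 = 39 chips; eligible A, C, E
Layer 40-46: 7 each from A, E = 7*2 = 14 chips; eligible A, E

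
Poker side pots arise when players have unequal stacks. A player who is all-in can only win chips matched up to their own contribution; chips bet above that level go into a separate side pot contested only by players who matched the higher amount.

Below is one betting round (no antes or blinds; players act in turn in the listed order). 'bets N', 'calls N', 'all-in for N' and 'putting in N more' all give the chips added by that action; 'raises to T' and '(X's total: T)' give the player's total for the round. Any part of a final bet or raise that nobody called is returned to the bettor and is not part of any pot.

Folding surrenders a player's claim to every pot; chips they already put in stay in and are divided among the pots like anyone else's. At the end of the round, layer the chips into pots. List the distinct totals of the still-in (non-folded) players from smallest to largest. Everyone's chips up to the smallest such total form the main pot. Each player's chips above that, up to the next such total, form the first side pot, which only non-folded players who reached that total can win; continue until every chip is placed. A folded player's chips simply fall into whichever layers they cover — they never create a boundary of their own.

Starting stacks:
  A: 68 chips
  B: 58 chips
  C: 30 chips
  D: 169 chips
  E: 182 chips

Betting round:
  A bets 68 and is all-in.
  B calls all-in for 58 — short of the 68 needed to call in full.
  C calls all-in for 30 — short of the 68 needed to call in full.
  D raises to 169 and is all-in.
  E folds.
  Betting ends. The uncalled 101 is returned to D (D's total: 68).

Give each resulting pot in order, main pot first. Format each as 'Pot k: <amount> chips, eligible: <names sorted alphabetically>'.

Pot 1: 120 chips, eligible: A, B, C, D
Pot 2: 84 chips, eligible: A, B, D
Pot 3: 20 chips, eligible: A, D

Derivation:
Contributions (after 101 returned to D): A=68, B=58, C=30, D=68
Folded: E
Pot levels (distinct totals of non-folded players): 30, 58, 68
Layer 1-30: 30 each from A, B, C, D = 30*4 = 120 chips; eligible A, B, C, D
Layer 31-58: 28 each from A, B, D = 28*3 = 84 chips; eligible A, B, D
Layer 59-68: 10 each from A, D = 10*2 = 20 chips; eligible A, D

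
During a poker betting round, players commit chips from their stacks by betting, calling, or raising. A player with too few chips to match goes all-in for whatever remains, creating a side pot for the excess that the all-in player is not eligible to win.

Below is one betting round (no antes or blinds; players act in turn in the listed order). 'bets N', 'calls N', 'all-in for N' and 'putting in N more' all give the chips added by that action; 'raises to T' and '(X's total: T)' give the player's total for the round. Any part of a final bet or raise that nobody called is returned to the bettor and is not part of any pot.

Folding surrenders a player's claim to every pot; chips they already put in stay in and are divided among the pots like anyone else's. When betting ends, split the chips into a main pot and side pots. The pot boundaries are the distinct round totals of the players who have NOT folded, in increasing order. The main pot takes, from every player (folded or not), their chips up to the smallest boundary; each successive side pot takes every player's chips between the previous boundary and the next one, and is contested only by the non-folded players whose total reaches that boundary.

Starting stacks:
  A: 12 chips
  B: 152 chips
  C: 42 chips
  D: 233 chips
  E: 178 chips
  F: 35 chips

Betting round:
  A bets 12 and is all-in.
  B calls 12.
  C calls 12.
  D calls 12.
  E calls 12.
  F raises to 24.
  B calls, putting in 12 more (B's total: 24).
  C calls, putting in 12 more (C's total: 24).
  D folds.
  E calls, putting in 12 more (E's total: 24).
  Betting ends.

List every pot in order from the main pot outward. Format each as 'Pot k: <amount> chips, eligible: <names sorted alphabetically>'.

Pot 1: 72 chips, eligible: A, B, C, E, F
Pot 2: 48 chips, eligible: B, C, E, F

Derivation:
Contributions: A=12, B=24, C=24, D=12, E=24, F=24
Folded: D
Pot levels (distinct totals of non-folded players): 12, 24
Layer 1-12: 12 each from A, B, C, D, E, F = 12*6 = 72 chips; eligible A, B, C, E, F
Layer 13-24: 12 each from B, C, E, F = 12*4 = 48 chips; eligible B, C, E, F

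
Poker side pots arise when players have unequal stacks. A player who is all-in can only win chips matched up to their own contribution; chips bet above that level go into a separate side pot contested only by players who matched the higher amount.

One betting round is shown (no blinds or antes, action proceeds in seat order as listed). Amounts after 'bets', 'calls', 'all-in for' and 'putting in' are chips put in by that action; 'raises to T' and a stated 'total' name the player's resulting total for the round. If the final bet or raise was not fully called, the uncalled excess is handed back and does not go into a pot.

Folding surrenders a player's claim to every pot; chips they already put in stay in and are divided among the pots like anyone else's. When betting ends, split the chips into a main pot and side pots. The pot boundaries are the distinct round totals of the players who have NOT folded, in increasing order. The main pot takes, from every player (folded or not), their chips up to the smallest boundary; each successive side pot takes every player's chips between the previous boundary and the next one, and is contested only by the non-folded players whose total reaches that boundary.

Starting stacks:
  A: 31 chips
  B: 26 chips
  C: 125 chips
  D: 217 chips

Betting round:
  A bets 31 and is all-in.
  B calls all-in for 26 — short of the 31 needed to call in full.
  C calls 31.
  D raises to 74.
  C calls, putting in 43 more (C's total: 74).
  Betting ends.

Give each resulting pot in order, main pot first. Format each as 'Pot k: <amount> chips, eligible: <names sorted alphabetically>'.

Contributions: A=31, B=26, C=74, D=74
Pot levels (distinct totals of non-folded players): 26, 31, 74
Layer 1-26: 26 each from A, B, C, D = 26*4 = 104 chips; eligible A, B, C, D
Layer 27-31: 5 each from A, C, D = 5*3 = 15 chips; eligible A, C, D
Layer 32-74: 43 each from C, D = 43*2 = 86 chips; eligible C, D

Pot 1: 104 chips, eligible: A, B, C, D
Pot 2: 15 chips, eligible: A, C, D
Pot 3: 86 chips, eligible: C, D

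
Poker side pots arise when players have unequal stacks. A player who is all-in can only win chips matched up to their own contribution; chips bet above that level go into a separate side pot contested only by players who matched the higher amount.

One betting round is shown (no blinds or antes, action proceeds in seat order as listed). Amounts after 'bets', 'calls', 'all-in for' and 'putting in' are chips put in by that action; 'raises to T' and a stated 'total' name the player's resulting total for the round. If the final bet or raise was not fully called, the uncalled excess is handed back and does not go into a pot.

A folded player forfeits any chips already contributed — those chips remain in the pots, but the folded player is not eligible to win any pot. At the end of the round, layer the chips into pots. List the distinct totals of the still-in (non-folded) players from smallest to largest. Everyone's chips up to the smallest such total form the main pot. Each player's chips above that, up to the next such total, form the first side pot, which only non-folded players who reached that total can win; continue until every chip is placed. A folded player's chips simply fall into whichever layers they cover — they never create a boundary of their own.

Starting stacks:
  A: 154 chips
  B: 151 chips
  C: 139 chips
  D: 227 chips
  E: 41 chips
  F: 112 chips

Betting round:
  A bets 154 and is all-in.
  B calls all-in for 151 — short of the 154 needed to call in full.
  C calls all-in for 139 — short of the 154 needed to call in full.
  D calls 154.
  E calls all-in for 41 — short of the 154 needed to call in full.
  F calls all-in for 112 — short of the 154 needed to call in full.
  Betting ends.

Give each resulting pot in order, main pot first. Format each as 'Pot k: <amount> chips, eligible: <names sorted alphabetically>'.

Contributions: A=154, B=151, C=139, D=154, E=41, F=112
Pot levels (distinct totals of non-folded players): 41, 112, 139, 151, 154
Layer 1-41: 41 each from A, B, C, D, E, F = 41*6 = 246 chips; eligible A, B, C, D, E, F
Layer 42-112: 71 each from A, B, C, D, F = 71*5 = 355 chips; eligible A, B, C, D, F
Layer 113-139: 27 each from A, B, C, D = 27*4 = 108 chips; eligible A, B, C, D
Layer 140-151: 12 each from A, B, D = 12*3 = 36 chips; eligible A, B, D
Layer 152-154: 3 each from A, D = 3*2 = 6 chips; eligible A, D

Pot 1: 246 chips, eligible: A, B, C, D, E, F
Pot 2: 355 chips, eligible: A, B, C, D, F
Pot 3: 108 chips, eligible: A, B, C, D
Pot 4: 36 chips, eligible: A, B, D
Pot 5: 6 chips, eligible: A, D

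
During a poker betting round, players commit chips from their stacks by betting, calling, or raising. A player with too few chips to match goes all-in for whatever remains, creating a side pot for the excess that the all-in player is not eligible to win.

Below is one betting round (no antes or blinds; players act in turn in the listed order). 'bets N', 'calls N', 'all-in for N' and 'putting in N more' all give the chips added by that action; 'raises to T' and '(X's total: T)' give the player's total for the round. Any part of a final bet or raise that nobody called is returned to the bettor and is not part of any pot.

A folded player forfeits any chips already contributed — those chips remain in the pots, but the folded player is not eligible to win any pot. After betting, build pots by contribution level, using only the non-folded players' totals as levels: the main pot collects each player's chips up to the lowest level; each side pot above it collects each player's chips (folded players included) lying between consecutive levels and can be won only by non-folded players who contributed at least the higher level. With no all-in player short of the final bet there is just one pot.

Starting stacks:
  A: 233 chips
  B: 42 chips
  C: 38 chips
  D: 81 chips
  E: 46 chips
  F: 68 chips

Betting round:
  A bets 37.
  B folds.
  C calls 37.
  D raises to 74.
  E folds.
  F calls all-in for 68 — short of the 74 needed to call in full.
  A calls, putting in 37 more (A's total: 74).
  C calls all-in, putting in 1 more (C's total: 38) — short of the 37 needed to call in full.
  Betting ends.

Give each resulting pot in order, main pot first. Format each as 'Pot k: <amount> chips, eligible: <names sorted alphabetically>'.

Contributions: A=74, C=38, D=74, F=68
Folded: B, E
Pot levels (distinct totals of non-folded players): 38, 68, 74
Layer 1-38: 38 each from A, C, D, F = 38*4 = 152 chips; eligible A, C, D, F
Layer 39-68: 30 each from A, D, F = 30*3 = 90 chips; eligible A, D, F
Layer 69-74: 6 each from A, D = 6*2 = 12 chips; eligible A, D

Pot 1: 152 chips, eligible: A, C, D, F
Pot 2: 90 chips, eligible: A, D, F
Pot 3: 12 chips, eligible: A, D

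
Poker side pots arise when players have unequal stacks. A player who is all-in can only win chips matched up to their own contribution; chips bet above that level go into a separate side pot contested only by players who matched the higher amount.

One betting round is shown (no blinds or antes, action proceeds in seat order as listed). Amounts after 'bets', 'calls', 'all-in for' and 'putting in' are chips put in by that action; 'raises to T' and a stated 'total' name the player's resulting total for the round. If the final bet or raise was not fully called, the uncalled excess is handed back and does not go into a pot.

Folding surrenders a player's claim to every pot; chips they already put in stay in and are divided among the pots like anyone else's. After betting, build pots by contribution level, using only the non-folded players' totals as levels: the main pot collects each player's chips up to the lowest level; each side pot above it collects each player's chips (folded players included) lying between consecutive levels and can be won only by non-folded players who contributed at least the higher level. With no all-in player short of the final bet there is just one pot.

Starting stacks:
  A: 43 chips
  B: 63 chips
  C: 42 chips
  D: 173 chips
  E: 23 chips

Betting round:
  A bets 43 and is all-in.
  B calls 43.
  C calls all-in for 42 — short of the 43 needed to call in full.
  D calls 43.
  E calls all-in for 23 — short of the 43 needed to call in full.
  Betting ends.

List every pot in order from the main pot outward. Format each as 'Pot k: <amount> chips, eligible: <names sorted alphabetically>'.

Pot 1: 115 chips, eligible: A, B, C, D, E
Pot 2: 76 chips, eligible: A, B, C, D
Pot 3: 3 chips, eligible: A, B, D

Derivation:
Contributions: A=43, B=43, C=42, D=43, E=23
Pot levels (distinct totals of non-folded players): 23, 42, 43
Layer 1-23: 23 each from A, B, C, D, E = 23*5 = 115 chips; eligible A, B, C, D, E
Layer 24-42: 19 each from A, B, C, D = 19*4 = 76 chips; eligible A, B, C, D
Layer 43-43: 1 each from A, B, D = 1*3 = 3 chips; eligible A, B, D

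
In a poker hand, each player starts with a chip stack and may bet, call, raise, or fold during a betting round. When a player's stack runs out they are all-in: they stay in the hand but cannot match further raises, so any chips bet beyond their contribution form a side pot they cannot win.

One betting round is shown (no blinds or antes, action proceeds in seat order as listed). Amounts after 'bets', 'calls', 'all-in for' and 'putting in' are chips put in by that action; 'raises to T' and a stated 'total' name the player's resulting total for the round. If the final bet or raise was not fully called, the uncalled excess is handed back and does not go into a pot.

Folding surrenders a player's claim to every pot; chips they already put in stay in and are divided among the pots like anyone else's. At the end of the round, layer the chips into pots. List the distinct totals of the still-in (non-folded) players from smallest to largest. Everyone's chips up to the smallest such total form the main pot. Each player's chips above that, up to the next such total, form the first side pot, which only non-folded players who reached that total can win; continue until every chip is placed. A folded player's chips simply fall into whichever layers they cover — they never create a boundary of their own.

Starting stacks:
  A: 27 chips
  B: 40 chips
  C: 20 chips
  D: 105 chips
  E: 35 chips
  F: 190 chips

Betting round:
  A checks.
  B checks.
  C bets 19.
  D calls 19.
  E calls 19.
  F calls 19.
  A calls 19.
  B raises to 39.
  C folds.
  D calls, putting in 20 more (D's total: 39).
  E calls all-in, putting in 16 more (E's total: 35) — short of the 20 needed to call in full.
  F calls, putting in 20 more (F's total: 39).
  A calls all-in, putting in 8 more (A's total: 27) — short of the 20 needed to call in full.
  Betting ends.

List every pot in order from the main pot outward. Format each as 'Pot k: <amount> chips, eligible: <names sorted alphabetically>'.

Pot 1: 154 chips, eligible: A, B, D, E, F
Pot 2: 32 chips, eligible: B, D, E, F
Pot 3: 12 chips, eligible: B, D, F

Derivation:
Contributions: A=27, B=39, C=19, D=39, E=35, F=39
Folded: C
Pot levels (distinct totals of non-folded players): 27, 35, 39
Layer 1-27: A 27 + B 27 + C 19 + D 27 + E 27 + F 27 = 154 chips; eligible A, B, D, E, F
Layer 28-35: 8 each from B, D, E, F = 8*4 = 32 chips; eligible B, D, E, F
Layer 36-39: 4 each from B, D, F = 4*3 = 12 chips; eligible B, D, F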